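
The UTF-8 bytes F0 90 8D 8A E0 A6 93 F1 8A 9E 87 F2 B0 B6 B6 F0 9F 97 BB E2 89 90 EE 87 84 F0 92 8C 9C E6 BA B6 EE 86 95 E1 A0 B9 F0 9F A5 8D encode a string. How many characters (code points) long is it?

12

Byte at offset 0: 0xF0 = 11110000 → 4-byte char (#1). Advance 4.
Byte at offset 4: 0xE0 = 11100000 → 3-byte char (#2). Advance 3.
Byte at offset 7: 0xF1 = 11110001 → 4-byte char (#3). Advance 4.
Byte at offset 11: 0xF2 = 11110010 → 4-byte char (#4). Advance 4.
Byte at offset 15: 0xF0 = 11110000 → 4-byte char (#5). Advance 4.
Byte at offset 19: 0xE2 = 11100010 → 3-byte char (#6). Advance 3.
Byte at offset 22: 0xEE = 11101110 → 3-byte char (#7). Advance 3.
Byte at offset 25: 0xF0 = 11110000 → 4-byte char (#8). Advance 4.
Byte at offset 29: 0xE6 = 11100110 → 3-byte char (#9). Advance 3.
Byte at offset 32: 0xEE = 11101110 → 3-byte char (#10). Advance 3.
Byte at offset 35: 0xE1 = 11100001 → 3-byte char (#11). Advance 3.
Byte at offset 38: 0xF0 = 11110000 → 4-byte char (#12). Advance 4.
Reached end at offset 42 after 12 code points.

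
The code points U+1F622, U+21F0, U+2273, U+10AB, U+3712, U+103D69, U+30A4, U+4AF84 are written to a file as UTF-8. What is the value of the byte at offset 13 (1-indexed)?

0xAB

1-indexed offset 13 is 0-indexed offset 12.
U+1F622 → 4-byte form F0 9F 98 A2 at offsets 0–3.
U+21F0 → 3-byte form E2 87 B0 at offsets 4–6.
U+2273 → 3-byte form E2 89 B3 at offsets 7–9.
U+10AB → 3-byte form E1 82 AB at offsets 10–12.
Offset 12 falls in char 4's range; it's byte 3 of E1 82 AB = 0xAB.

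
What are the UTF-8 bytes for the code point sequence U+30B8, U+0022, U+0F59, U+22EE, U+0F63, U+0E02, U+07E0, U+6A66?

U+30B8: 3-byte form → E3 82 B8.
U+0022: 1-byte form → 22.
U+0F59: 3-byte form → E0 BD 99.
U+22EE: 3-byte form → E2 8B AE.
U+0F63: 3-byte form → E0 BD A3.
U+0E02: 3-byte form → E0 B8 82.
U+07E0: 2-byte form → DF A0.
U+6A66: 3-byte form → E6 A9 A6.
Concatenated (21 bytes): E3 82 B8 22 E0 BD 99 E2 8B AE E0 BD A3 E0 B8 82 DF A0 E6 A9 A6.

E3 82 B8 22 E0 BD 99 E2 8B AE E0 BD A3 E0 B8 82 DF A0 E6 A9 A6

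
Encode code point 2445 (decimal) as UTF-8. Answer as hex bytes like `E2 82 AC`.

U+098D = 0x98D = 2445 decimal. In range U+0800–U+FFFF → 3-byte form: 1110xxxx 10xxxxxx 10xxxxxx.
Binary (16 bits): 0000100110001101.
Split 4+6+6: 0000 | 100110 | 001101.
Byte 1: 11100000 = 0xE0.
Byte 2: 10100110 = 0xA6.
Byte 3: 10001101 = 0x8D.

E0 A6 8D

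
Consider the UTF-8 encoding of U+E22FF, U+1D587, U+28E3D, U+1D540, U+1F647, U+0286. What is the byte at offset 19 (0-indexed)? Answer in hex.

0x87

U+E22FF → 4-byte form F3 A2 8B BF at offsets 0–3.
U+1D587 → 4-byte form F0 9D 96 87 at offsets 4–7.
U+28E3D → 4-byte form F0 A8 B8 BD at offsets 8–11.
U+1D540 → 4-byte form F0 9D 95 80 at offsets 12–15.
U+1F647 → 4-byte form F0 9F 99 87 at offsets 16–19.
Offset 19 falls in char 5's range; it's byte 4 of F0 9F 99 87 = 0x87.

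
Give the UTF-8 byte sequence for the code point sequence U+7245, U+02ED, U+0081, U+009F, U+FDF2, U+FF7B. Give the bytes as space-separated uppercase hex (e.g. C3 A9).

E7 89 85 CB AD C2 81 C2 9F EF B7 B2 EF BD BB

U+7245: 3-byte form → E7 89 85.
U+02ED: 2-byte form → CB AD.
U+0081: 2-byte form → C2 81.
U+009F: 2-byte form → C2 9F.
U+FDF2: 3-byte form → EF B7 B2.
U+FF7B: 3-byte form → EF BD BB.
Concatenated (15 bytes): E7 89 85 CB AD C2 81 C2 9F EF B7 B2 EF BD BB.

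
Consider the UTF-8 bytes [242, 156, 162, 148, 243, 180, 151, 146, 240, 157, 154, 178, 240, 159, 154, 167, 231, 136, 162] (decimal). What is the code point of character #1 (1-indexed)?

Offset 0: leading byte 0xF2 = 11110010 → 4-byte char #1 = F2 9C A2 94.
Leading byte 0xF2 = 11110010 matches 11110xxx → 4-byte sequence.
Byte 1: 0xF2 = 11110010, payload 010 (3 bits).
Byte 2: 0x9C = 10011100 (10xxxxxx ✓), payload 011100.
Byte 3: 0xA2 = 10100010 (10xxxxxx ✓), payload 100010.
Byte 4: 0x94 = 10010100 (10xxxxxx ✓), payload 010100.
Concatenate: 010011100100010010100 = 0x9C894 (21 bits → U+9C894).

U+9C894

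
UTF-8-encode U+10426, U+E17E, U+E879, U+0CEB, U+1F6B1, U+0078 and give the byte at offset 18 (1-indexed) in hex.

0x78

1-indexed offset 18 is 0-indexed offset 17.
U+10426 → 4-byte form F0 90 90 A6 at offsets 0–3.
U+E17E → 3-byte form EE 85 BE at offsets 4–6.
U+E879 → 3-byte form EE A1 B9 at offsets 7–9.
U+0CEB → 3-byte form E0 B3 AB at offsets 10–12.
U+1F6B1 → 4-byte form F0 9F 9A B1 at offsets 13–16.
U+0078 → 1-byte form 78 at offsets 17–17.
Offset 17 falls in char 6's range; it's byte 1 of 78 = 0x78.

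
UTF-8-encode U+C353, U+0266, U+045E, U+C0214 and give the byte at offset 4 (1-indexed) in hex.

0xC9

1-indexed offset 4 is 0-indexed offset 3.
U+C353 → 3-byte form EC 8D 93 at offsets 0–2.
U+0266 → 2-byte form C9 A6 at offsets 3–4.
Offset 3 falls in char 2's range; it's byte 1 of C9 A6 = 0xC9.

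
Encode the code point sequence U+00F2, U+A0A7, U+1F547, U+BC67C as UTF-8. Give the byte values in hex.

C3 B2 EA 82 A7 F0 9F 95 87 F2 BC 99 BC

U+00F2: 2-byte form → C3 B2.
U+A0A7: 3-byte form → EA 82 A7.
U+1F547: 4-byte form → F0 9F 95 87.
U+BC67C: 4-byte form → F2 BC 99 BC.
Concatenated (13 bytes): C3 B2 EA 82 A7 F0 9F 95 87 F2 BC 99 BC.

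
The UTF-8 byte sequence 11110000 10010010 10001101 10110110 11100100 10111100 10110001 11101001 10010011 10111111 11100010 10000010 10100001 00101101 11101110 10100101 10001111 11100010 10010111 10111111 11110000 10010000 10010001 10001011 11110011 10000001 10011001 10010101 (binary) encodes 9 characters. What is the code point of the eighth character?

U+1044B

Offset 0: leading byte 0xF0 = 11110000 → 4-byte char #1 = F0 92 8D B6.
Offset 4: leading byte 0xE4 = 11100100 → 3-byte char #2 = E4 BC B1.
Offset 7: leading byte 0xE9 = 11101001 → 3-byte char #3 = E9 93 BF.
Offset 10: leading byte 0xE2 = 11100010 → 3-byte char #4 = E2 82 A1.
Offset 13: leading byte 0x2D = 00101101 → 1-byte char #5 = 2D.
Offset 14: leading byte 0xEE = 11101110 → 3-byte char #6 = EE A5 8F.
Offset 17: leading byte 0xE2 = 11100010 → 3-byte char #7 = E2 97 BF.
Offset 20: leading byte 0xF0 = 11110000 → 4-byte char #8 = F0 90 91 8B.
Leading byte 0xF0 = 11110000 matches 11110xxx → 4-byte sequence.
Byte 1: 0xF0 = 11110000, payload 000 (3 bits).
Byte 2: 0x90 = 10010000 (10xxxxxx ✓), payload 010000.
Byte 3: 0x91 = 10010001 (10xxxxxx ✓), payload 010001.
Byte 4: 0x8B = 10001011 (10xxxxxx ✓), payload 001011.
Concatenate: 000010000010001001011 = 0x1044B (21 bits → U+1044B).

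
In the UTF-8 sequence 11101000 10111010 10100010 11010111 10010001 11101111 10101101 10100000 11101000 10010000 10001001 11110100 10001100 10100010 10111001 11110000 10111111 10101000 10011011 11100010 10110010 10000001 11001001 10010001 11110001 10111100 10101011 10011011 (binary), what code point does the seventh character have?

Offset 0: leading byte 0xE8 = 11101000 → 3-byte char #1 = E8 BA A2.
Offset 3: leading byte 0xD7 = 11010111 → 2-byte char #2 = D7 91.
Offset 5: leading byte 0xEF = 11101111 → 3-byte char #3 = EF AD A0.
Offset 8: leading byte 0xE8 = 11101000 → 3-byte char #4 = E8 90 89.
Offset 11: leading byte 0xF4 = 11110100 → 4-byte char #5 = F4 8C A2 B9.
Offset 15: leading byte 0xF0 = 11110000 → 4-byte char #6 = F0 BF A8 9B.
Offset 19: leading byte 0xE2 = 11100010 → 3-byte char #7 = E2 B2 81.
Leading byte 0xE2 = 11100010 matches 1110xxxx → 3-byte sequence.
Byte 1: 0xE2 = 11100010, payload 0010 (4 bits).
Byte 2: 0xB2 = 10110010 (10xxxxxx ✓), payload 110010.
Byte 3: 0x81 = 10000001 (10xxxxxx ✓), payload 000001.
Concatenate: 0010110010000001 = 0x2C81 (16 bits → U+2C81).

U+2C81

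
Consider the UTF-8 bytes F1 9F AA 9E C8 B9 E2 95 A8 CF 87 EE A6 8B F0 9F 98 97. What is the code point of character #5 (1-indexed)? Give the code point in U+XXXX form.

Offset 0: leading byte 0xF1 = 11110001 → 4-byte char #1 = F1 9F AA 9E.
Offset 4: leading byte 0xC8 = 11001000 → 2-byte char #2 = C8 B9.
Offset 6: leading byte 0xE2 = 11100010 → 3-byte char #3 = E2 95 A8.
Offset 9: leading byte 0xCF = 11001111 → 2-byte char #4 = CF 87.
Offset 11: leading byte 0xEE = 11101110 → 3-byte char #5 = EE A6 8B.
Leading byte 0xEE = 11101110 matches 1110xxxx → 3-byte sequence.
Byte 1: 0xEE = 11101110, payload 1110 (4 bits).
Byte 2: 0xA6 = 10100110 (10xxxxxx ✓), payload 100110.
Byte 3: 0x8B = 10001011 (10xxxxxx ✓), payload 001011.
Concatenate: 1110100110001011 = 0xE98B (16 bits → U+E98B).

U+E98B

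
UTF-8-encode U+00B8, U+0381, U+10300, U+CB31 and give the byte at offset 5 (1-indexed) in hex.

1-indexed offset 5 is 0-indexed offset 4.
U+00B8 → 2-byte form C2 B8 at offsets 0–1.
U+0381 → 2-byte form CE 81 at offsets 2–3.
U+10300 → 4-byte form F0 90 8C 80 at offsets 4–7.
Offset 4 falls in char 3's range; it's byte 1 of F0 90 8C 80 = 0xF0.

0xF0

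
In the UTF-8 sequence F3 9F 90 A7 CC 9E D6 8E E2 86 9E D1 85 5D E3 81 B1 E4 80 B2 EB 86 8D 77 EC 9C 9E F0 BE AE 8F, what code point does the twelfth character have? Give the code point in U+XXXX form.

U+3EB8F

Offset 0: leading byte 0xF3 = 11110011 → 4-byte char #1 = F3 9F 90 A7.
Offset 4: leading byte 0xCC = 11001100 → 2-byte char #2 = CC 9E.
Offset 6: leading byte 0xD6 = 11010110 → 2-byte char #3 = D6 8E.
Offset 8: leading byte 0xE2 = 11100010 → 3-byte char #4 = E2 86 9E.
Offset 11: leading byte 0xD1 = 11010001 → 2-byte char #5 = D1 85.
Offset 13: leading byte 0x5D = 01011101 → 1-byte char #6 = 5D.
Offset 14: leading byte 0xE3 = 11100011 → 3-byte char #7 = E3 81 B1.
Offset 17: leading byte 0xE4 = 11100100 → 3-byte char #8 = E4 80 B2.
Offset 20: leading byte 0xEB = 11101011 → 3-byte char #9 = EB 86 8D.
Offset 23: leading byte 0x77 = 01110111 → 1-byte char #10 = 77.
Offset 24: leading byte 0xEC = 11101100 → 3-byte char #11 = EC 9C 9E.
Offset 27: leading byte 0xF0 = 11110000 → 4-byte char #12 = F0 BE AE 8F.
Leading byte 0xF0 = 11110000 matches 11110xxx → 4-byte sequence.
Byte 1: 0xF0 = 11110000, payload 000 (3 bits).
Byte 2: 0xBE = 10111110 (10xxxxxx ✓), payload 111110.
Byte 3: 0xAE = 10101110 (10xxxxxx ✓), payload 101110.
Byte 4: 0x8F = 10001111 (10xxxxxx ✓), payload 001111.
Concatenate: 000111110101110001111 = 0x3EB8F (21 bits → U+3EB8F).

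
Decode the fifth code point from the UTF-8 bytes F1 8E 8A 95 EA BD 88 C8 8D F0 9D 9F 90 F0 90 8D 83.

Offset 0: leading byte 0xF1 = 11110001 → 4-byte char #1 = F1 8E 8A 95.
Offset 4: leading byte 0xEA = 11101010 → 3-byte char #2 = EA BD 88.
Offset 7: leading byte 0xC8 = 11001000 → 2-byte char #3 = C8 8D.
Offset 9: leading byte 0xF0 = 11110000 → 4-byte char #4 = F0 9D 9F 90.
Offset 13: leading byte 0xF0 = 11110000 → 4-byte char #5 = F0 90 8D 83.
Leading byte 0xF0 = 11110000 matches 11110xxx → 4-byte sequence.
Byte 1: 0xF0 = 11110000, payload 000 (3 bits).
Byte 2: 0x90 = 10010000 (10xxxxxx ✓), payload 010000.
Byte 3: 0x8D = 10001101 (10xxxxxx ✓), payload 001101.
Byte 4: 0x83 = 10000011 (10xxxxxx ✓), payload 000011.
Concatenate: 000010000001101000011 = 0x10343 (21 bits → U+10343).

U+10343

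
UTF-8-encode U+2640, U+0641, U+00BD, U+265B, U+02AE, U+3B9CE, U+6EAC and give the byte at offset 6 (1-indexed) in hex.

0xC2

1-indexed offset 6 is 0-indexed offset 5.
U+2640 → 3-byte form E2 99 80 at offsets 0–2.
U+0641 → 2-byte form D9 81 at offsets 3–4.
U+00BD → 2-byte form C2 BD at offsets 5–6.
Offset 5 falls in char 3's range; it's byte 1 of C2 BD = 0xC2.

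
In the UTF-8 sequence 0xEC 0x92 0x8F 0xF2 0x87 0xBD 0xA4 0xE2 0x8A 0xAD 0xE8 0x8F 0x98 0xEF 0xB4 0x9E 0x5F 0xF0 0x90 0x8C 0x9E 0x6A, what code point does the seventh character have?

Offset 0: leading byte 0xEC = 11101100 → 3-byte char #1 = EC 92 8F.
Offset 3: leading byte 0xF2 = 11110010 → 4-byte char #2 = F2 87 BD A4.
Offset 7: leading byte 0xE2 = 11100010 → 3-byte char #3 = E2 8A AD.
Offset 10: leading byte 0xE8 = 11101000 → 3-byte char #4 = E8 8F 98.
Offset 13: leading byte 0xEF = 11101111 → 3-byte char #5 = EF B4 9E.
Offset 16: leading byte 0x5F = 01011111 → 1-byte char #6 = 5F.
Offset 17: leading byte 0xF0 = 11110000 → 4-byte char #7 = F0 90 8C 9E.
Leading byte 0xF0 = 11110000 matches 11110xxx → 4-byte sequence.
Byte 1: 0xF0 = 11110000, payload 000 (3 bits).
Byte 2: 0x90 = 10010000 (10xxxxxx ✓), payload 010000.
Byte 3: 0x8C = 10001100 (10xxxxxx ✓), payload 001100.
Byte 4: 0x9E = 10011110 (10xxxxxx ✓), payload 011110.
Concatenate: 000010000001100011110 = 0x1031E (21 bits → U+1031E).

U+1031E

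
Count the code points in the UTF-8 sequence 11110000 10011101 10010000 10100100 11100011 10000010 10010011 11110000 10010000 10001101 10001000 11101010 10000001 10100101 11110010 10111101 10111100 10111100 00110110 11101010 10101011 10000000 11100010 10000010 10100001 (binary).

8

Byte at offset 0: 0xF0 = 11110000 → 4-byte char (#1). Advance 4.
Byte at offset 4: 0xE3 = 11100011 → 3-byte char (#2). Advance 3.
Byte at offset 7: 0xF0 = 11110000 → 4-byte char (#3). Advance 4.
Byte at offset 11: 0xEA = 11101010 → 3-byte char (#4). Advance 3.
Byte at offset 14: 0xF2 = 11110010 → 4-byte char (#5). Advance 4.
Byte at offset 18: 0x36 = 00110110 → 1-byte char (#6). Advance 1.
Byte at offset 19: 0xEA = 11101010 → 3-byte char (#7). Advance 3.
Byte at offset 22: 0xE2 = 11100010 → 3-byte char (#8). Advance 3.
Reached end at offset 25 after 8 code points.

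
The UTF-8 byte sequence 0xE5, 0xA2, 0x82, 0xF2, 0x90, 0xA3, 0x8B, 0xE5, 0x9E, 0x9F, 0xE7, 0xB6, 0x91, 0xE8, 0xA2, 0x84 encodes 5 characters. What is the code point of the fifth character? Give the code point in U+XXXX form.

Offset 0: leading byte 0xE5 = 11100101 → 3-byte char #1 = E5 A2 82.
Offset 3: leading byte 0xF2 = 11110010 → 4-byte char #2 = F2 90 A3 8B.
Offset 7: leading byte 0xE5 = 11100101 → 3-byte char #3 = E5 9E 9F.
Offset 10: leading byte 0xE7 = 11100111 → 3-byte char #4 = E7 B6 91.
Offset 13: leading byte 0xE8 = 11101000 → 3-byte char #5 = E8 A2 84.
Leading byte 0xE8 = 11101000 matches 1110xxxx → 3-byte sequence.
Byte 1: 0xE8 = 11101000, payload 1000 (4 bits).
Byte 2: 0xA2 = 10100010 (10xxxxxx ✓), payload 100010.
Byte 3: 0x84 = 10000100 (10xxxxxx ✓), payload 000100.
Concatenate: 1000100010000100 = 0x8884 (16 bits → U+8884).

U+8884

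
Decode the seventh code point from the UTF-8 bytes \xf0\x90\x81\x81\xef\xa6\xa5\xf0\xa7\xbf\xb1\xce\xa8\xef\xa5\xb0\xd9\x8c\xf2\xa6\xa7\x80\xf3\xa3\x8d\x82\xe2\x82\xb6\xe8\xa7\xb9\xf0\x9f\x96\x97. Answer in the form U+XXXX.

U+A69C0

Offset 0: leading byte 0xF0 = 11110000 → 4-byte char #1 = F0 90 81 81.
Offset 4: leading byte 0xEF = 11101111 → 3-byte char #2 = EF A6 A5.
Offset 7: leading byte 0xF0 = 11110000 → 4-byte char #3 = F0 A7 BF B1.
Offset 11: leading byte 0xCE = 11001110 → 2-byte char #4 = CE A8.
Offset 13: leading byte 0xEF = 11101111 → 3-byte char #5 = EF A5 B0.
Offset 16: leading byte 0xD9 = 11011001 → 2-byte char #6 = D9 8C.
Offset 18: leading byte 0xF2 = 11110010 → 4-byte char #7 = F2 A6 A7 80.
Leading byte 0xF2 = 11110010 matches 11110xxx → 4-byte sequence.
Byte 1: 0xF2 = 11110010, payload 010 (3 bits).
Byte 2: 0xA6 = 10100110 (10xxxxxx ✓), payload 100110.
Byte 3: 0xA7 = 10100111 (10xxxxxx ✓), payload 100111.
Byte 4: 0x80 = 10000000 (10xxxxxx ✓), payload 000000.
Concatenate: 010100110100111000000 = 0xA69C0 (21 bits → U+A69C0).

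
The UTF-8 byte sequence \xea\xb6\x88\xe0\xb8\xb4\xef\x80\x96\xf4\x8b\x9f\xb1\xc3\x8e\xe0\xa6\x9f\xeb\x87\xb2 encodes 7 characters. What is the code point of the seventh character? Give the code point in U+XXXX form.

U+B1F2

Offset 0: leading byte 0xEA = 11101010 → 3-byte char #1 = EA B6 88.
Offset 3: leading byte 0xE0 = 11100000 → 3-byte char #2 = E0 B8 B4.
Offset 6: leading byte 0xEF = 11101111 → 3-byte char #3 = EF 80 96.
Offset 9: leading byte 0xF4 = 11110100 → 4-byte char #4 = F4 8B 9F B1.
Offset 13: leading byte 0xC3 = 11000011 → 2-byte char #5 = C3 8E.
Offset 15: leading byte 0xE0 = 11100000 → 3-byte char #6 = E0 A6 9F.
Offset 18: leading byte 0xEB = 11101011 → 3-byte char #7 = EB 87 B2.
Leading byte 0xEB = 11101011 matches 1110xxxx → 3-byte sequence.
Byte 1: 0xEB = 11101011, payload 1011 (4 bits).
Byte 2: 0x87 = 10000111 (10xxxxxx ✓), payload 000111.
Byte 3: 0xB2 = 10110010 (10xxxxxx ✓), payload 110010.
Concatenate: 1011000111110010 = 0xB1F2 (16 bits → U+B1F2).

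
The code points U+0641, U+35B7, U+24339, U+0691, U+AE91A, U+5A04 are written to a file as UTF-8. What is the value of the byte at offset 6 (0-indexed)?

U+0641 → 2-byte form D9 81 at offsets 0–1.
U+35B7 → 3-byte form E3 96 B7 at offsets 2–4.
U+24339 → 4-byte form F0 A4 8C B9 at offsets 5–8.
Offset 6 falls in char 3's range; it's byte 2 of F0 A4 8C B9 = 0xA4.

0xA4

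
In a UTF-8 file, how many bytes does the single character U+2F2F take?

3

U+2F2F = 0x2F2F. UTF-8 uses 1 byte below 0x80, 2 below 0x800, 3 below 0x10000, 4 up to 0x10FFFF. 0x2F2F is in U+0800–U+FFFF → 3 bytes.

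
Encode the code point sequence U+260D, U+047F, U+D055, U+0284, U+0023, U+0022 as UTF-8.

U+260D: 3-byte form → E2 98 8D.
U+047F: 2-byte form → D1 BF.
U+D055: 3-byte form → ED 81 95.
U+0284: 2-byte form → CA 84.
U+0023: 1-byte form → 23.
U+0022: 1-byte form → 22.
Concatenated (12 bytes): E2 98 8D D1 BF ED 81 95 CA 84 23 22.

E2 98 8D D1 BF ED 81 95 CA 84 23 22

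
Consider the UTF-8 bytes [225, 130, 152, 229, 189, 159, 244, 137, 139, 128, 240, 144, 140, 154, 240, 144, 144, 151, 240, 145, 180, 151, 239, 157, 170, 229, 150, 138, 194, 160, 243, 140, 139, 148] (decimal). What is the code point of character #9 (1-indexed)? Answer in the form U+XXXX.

U+00A0

Offset 0: leading byte 0xE1 = 11100001 → 3-byte char #1 = E1 82 98.
Offset 3: leading byte 0xE5 = 11100101 → 3-byte char #2 = E5 BD 9F.
Offset 6: leading byte 0xF4 = 11110100 → 4-byte char #3 = F4 89 8B 80.
Offset 10: leading byte 0xF0 = 11110000 → 4-byte char #4 = F0 90 8C 9A.
Offset 14: leading byte 0xF0 = 11110000 → 4-byte char #5 = F0 90 90 97.
Offset 18: leading byte 0xF0 = 11110000 → 4-byte char #6 = F0 91 B4 97.
Offset 22: leading byte 0xEF = 11101111 → 3-byte char #7 = EF 9D AA.
Offset 25: leading byte 0xE5 = 11100101 → 3-byte char #8 = E5 96 8A.
Offset 28: leading byte 0xC2 = 11000010 → 2-byte char #9 = C2 A0.
Leading byte 0xC2 = 11000010 matches 110xxxxx → 2-byte sequence.
Byte 1: 0xC2 = 11000010, payload 00010 (5 bits).
Byte 2: 0xA0 = 10100000 (10xxxxxx ✓), payload 100000.
Concatenate: 00010100000 = 0xA0 (11 bits → U+00A0).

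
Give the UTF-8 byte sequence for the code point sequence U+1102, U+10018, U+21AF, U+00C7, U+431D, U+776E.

U+1102: 3-byte form → E1 84 82.
U+10018: 4-byte form → F0 90 80 98.
U+21AF: 3-byte form → E2 86 AF.
U+00C7: 2-byte form → C3 87.
U+431D: 3-byte form → E4 8C 9D.
U+776E: 3-byte form → E7 9D AE.
Concatenated (18 bytes): E1 84 82 F0 90 80 98 E2 86 AF C3 87 E4 8C 9D E7 9D AE.

E1 84 82 F0 90 80 98 E2 86 AF C3 87 E4 8C 9D E7 9D AE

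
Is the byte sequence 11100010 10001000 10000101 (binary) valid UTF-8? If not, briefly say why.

Leading byte 0xE2 = 11100010 → 3-byte form.
Continuation bytes 0x88=10001000, 0x85=10000101 all match 10xxxxxx.
Decoded value 0x2205 is ≥ 0x800 (shortest form) and not a surrogate.

valid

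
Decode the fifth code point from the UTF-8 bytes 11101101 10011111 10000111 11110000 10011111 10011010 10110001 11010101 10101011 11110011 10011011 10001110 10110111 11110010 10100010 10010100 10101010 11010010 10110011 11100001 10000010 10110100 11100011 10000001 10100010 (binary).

Offset 0: leading byte 0xED = 11101101 → 3-byte char #1 = ED 9F 87.
Offset 3: leading byte 0xF0 = 11110000 → 4-byte char #2 = F0 9F 9A B1.
Offset 7: leading byte 0xD5 = 11010101 → 2-byte char #3 = D5 AB.
Offset 9: leading byte 0xF3 = 11110011 → 4-byte char #4 = F3 9B 8E B7.
Offset 13: leading byte 0xF2 = 11110010 → 4-byte char #5 = F2 A2 94 AA.
Leading byte 0xF2 = 11110010 matches 11110xxx → 4-byte sequence.
Byte 1: 0xF2 = 11110010, payload 010 (3 bits).
Byte 2: 0xA2 = 10100010 (10xxxxxx ✓), payload 100010.
Byte 3: 0x94 = 10010100 (10xxxxxx ✓), payload 010100.
Byte 4: 0xAA = 10101010 (10xxxxxx ✓), payload 101010.
Concatenate: 010100010010100101010 = 0xA252A (21 bits → U+A252A).

U+A252A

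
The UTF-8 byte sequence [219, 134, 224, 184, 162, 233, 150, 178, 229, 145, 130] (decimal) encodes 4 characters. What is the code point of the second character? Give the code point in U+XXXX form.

Offset 0: leading byte 0xDB = 11011011 → 2-byte char #1 = DB 86.
Offset 2: leading byte 0xE0 = 11100000 → 3-byte char #2 = E0 B8 A2.
Leading byte 0xE0 = 11100000 matches 1110xxxx → 3-byte sequence.
Byte 1: 0xE0 = 11100000, payload 0000 (4 bits).
Byte 2: 0xB8 = 10111000 (10xxxxxx ✓), payload 111000.
Byte 3: 0xA2 = 10100010 (10xxxxxx ✓), payload 100010.
Concatenate: 0000111000100010 = 0xE22 (16 bits → U+0E22).

U+0E22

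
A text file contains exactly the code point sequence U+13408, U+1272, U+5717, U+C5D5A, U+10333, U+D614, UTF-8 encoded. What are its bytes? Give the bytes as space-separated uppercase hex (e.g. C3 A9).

F0 93 90 88 E1 89 B2 E5 9C 97 F3 85 B5 9A F0 90 8C B3 ED 98 94

U+13408: 4-byte form → F0 93 90 88.
U+1272: 3-byte form → E1 89 B2.
U+5717: 3-byte form → E5 9C 97.
U+C5D5A: 4-byte form → F3 85 B5 9A.
U+10333: 4-byte form → F0 90 8C B3.
U+D614: 3-byte form → ED 98 94.
Concatenated (21 bytes): F0 93 90 88 E1 89 B2 E5 9C 97 F3 85 B5 9A F0 90 8C B3 ED 98 94.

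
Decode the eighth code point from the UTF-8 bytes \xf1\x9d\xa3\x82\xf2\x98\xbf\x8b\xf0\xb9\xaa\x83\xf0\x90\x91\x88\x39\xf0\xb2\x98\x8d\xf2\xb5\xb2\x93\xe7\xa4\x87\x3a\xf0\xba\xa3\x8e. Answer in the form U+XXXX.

U+7907

Offset 0: leading byte 0xF1 = 11110001 → 4-byte char #1 = F1 9D A3 82.
Offset 4: leading byte 0xF2 = 11110010 → 4-byte char #2 = F2 98 BF 8B.
Offset 8: leading byte 0xF0 = 11110000 → 4-byte char #3 = F0 B9 AA 83.
Offset 12: leading byte 0xF0 = 11110000 → 4-byte char #4 = F0 90 91 88.
Offset 16: leading byte 0x39 = 00111001 → 1-byte char #5 = 39.
Offset 17: leading byte 0xF0 = 11110000 → 4-byte char #6 = F0 B2 98 8D.
Offset 21: leading byte 0xF2 = 11110010 → 4-byte char #7 = F2 B5 B2 93.
Offset 25: leading byte 0xE7 = 11100111 → 3-byte char #8 = E7 A4 87.
Leading byte 0xE7 = 11100111 matches 1110xxxx → 3-byte sequence.
Byte 1: 0xE7 = 11100111, payload 0111 (4 bits).
Byte 2: 0xA4 = 10100100 (10xxxxxx ✓), payload 100100.
Byte 3: 0x87 = 10000111 (10xxxxxx ✓), payload 000111.
Concatenate: 0111100100000111 = 0x7907 (16 bits → U+7907).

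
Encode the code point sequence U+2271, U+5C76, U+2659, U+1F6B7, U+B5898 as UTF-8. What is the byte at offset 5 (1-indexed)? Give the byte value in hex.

1-indexed offset 5 is 0-indexed offset 4.
U+2271 → 3-byte form E2 89 B1 at offsets 0–2.
U+5C76 → 3-byte form E5 B1 B6 at offsets 3–5.
Offset 4 falls in char 2's range; it's byte 2 of E5 B1 B6 = 0xB1.

0xB1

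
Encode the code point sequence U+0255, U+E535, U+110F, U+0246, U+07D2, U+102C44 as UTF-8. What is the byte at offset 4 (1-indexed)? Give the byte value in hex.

0x94

1-indexed offset 4 is 0-indexed offset 3.
U+0255 → 2-byte form C9 95 at offsets 0–1.
U+E535 → 3-byte form EE 94 B5 at offsets 2–4.
Offset 3 falls in char 2's range; it's byte 2 of EE 94 B5 = 0x94.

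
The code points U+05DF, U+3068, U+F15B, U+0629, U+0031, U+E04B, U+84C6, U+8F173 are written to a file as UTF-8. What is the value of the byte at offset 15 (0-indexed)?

U+05DF → 2-byte form D7 9F at offsets 0–1.
U+3068 → 3-byte form E3 81 A8 at offsets 2–4.
U+F15B → 3-byte form EF 85 9B at offsets 5–7.
U+0629 → 2-byte form D8 A9 at offsets 8–9.
U+0031 → 1-byte form 31 at offsets 10–10.
U+E04B → 3-byte form EE 81 8B at offsets 11–13.
U+84C6 → 3-byte form E8 93 86 at offsets 14–16.
Offset 15 falls in char 7's range; it's byte 2 of E8 93 86 = 0x93.

0x93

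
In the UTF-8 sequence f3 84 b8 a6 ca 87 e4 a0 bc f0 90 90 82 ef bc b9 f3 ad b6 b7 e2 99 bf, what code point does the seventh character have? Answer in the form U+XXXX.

Offset 0: leading byte 0xF3 = 11110011 → 4-byte char #1 = F3 84 B8 A6.
Offset 4: leading byte 0xCA = 11001010 → 2-byte char #2 = CA 87.
Offset 6: leading byte 0xE4 = 11100100 → 3-byte char #3 = E4 A0 BC.
Offset 9: leading byte 0xF0 = 11110000 → 4-byte char #4 = F0 90 90 82.
Offset 13: leading byte 0xEF = 11101111 → 3-byte char #5 = EF BC B9.
Offset 16: leading byte 0xF3 = 11110011 → 4-byte char #6 = F3 AD B6 B7.
Offset 20: leading byte 0xE2 = 11100010 → 3-byte char #7 = E2 99 BF.
Leading byte 0xE2 = 11100010 matches 1110xxxx → 3-byte sequence.
Byte 1: 0xE2 = 11100010, payload 0010 (4 bits).
Byte 2: 0x99 = 10011001 (10xxxxxx ✓), payload 011001.
Byte 3: 0xBF = 10111111 (10xxxxxx ✓), payload 111111.
Concatenate: 0010011001111111 = 0x267F (16 bits → U+267F).

U+267F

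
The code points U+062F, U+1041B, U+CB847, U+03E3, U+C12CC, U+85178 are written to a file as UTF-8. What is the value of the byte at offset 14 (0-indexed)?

0x8B

U+062F → 2-byte form D8 AF at offsets 0–1.
U+1041B → 4-byte form F0 90 90 9B at offsets 2–5.
U+CB847 → 4-byte form F3 8B A1 87 at offsets 6–9.
U+03E3 → 2-byte form CF A3 at offsets 10–11.
U+C12CC → 4-byte form F3 81 8B 8C at offsets 12–15.
Offset 14 falls in char 5's range; it's byte 3 of F3 81 8B 8C = 0x8B.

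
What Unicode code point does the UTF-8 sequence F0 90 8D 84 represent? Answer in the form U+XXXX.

U+10344

Leading byte 0xF0 = 11110000 matches 11110xxx → 4-byte sequence.
Byte 1: 0xF0 = 11110000, payload 000 (3 bits).
Byte 2: 0x90 = 10010000 (10xxxxxx ✓), payload 010000.
Byte 3: 0x8D = 10001101 (10xxxxxx ✓), payload 001101.
Byte 4: 0x84 = 10000100 (10xxxxxx ✓), payload 000100.
Concatenate: 000010000001101000100 = 0x10344 (21 bits → U+10344).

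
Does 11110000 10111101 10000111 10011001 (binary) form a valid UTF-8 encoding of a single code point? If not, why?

valid

Leading byte 0xF0 = 11110000 → 4-byte form.
Continuation bytes 0xBD=10111101, 0x87=10000111, 0x99=10011001 all match 10xxxxxx.
Decoded value 0x3D1D9 is ≥ 0x10000 (shortest form) and not a surrogate.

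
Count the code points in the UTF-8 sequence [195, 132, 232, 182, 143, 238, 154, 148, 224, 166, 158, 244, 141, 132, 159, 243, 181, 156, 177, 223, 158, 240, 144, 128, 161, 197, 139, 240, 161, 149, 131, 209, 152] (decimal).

11

Byte at offset 0: 0xC3 = 11000011 → 2-byte char (#1). Advance 2.
Byte at offset 2: 0xE8 = 11101000 → 3-byte char (#2). Advance 3.
Byte at offset 5: 0xEE = 11101110 → 3-byte char (#3). Advance 3.
Byte at offset 8: 0xE0 = 11100000 → 3-byte char (#4). Advance 3.
Byte at offset 11: 0xF4 = 11110100 → 4-byte char (#5). Advance 4.
Byte at offset 15: 0xF3 = 11110011 → 4-byte char (#6). Advance 4.
Byte at offset 19: 0xDF = 11011111 → 2-byte char (#7). Advance 2.
Byte at offset 21: 0xF0 = 11110000 → 4-byte char (#8). Advance 4.
Byte at offset 25: 0xC5 = 11000101 → 2-byte char (#9). Advance 2.
Byte at offset 27: 0xF0 = 11110000 → 4-byte char (#10). Advance 4.
Byte at offset 31: 0xD1 = 11010001 → 2-byte char (#11). Advance 2.
Reached end at offset 33 after 11 code points.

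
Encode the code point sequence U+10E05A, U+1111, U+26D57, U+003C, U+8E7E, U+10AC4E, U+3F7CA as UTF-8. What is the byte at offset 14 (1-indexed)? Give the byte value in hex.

0xB9

1-indexed offset 14 is 0-indexed offset 13.
U+10E05A → 4-byte form F4 8E 81 9A at offsets 0–3.
U+1111 → 3-byte form E1 84 91 at offsets 4–6.
U+26D57 → 4-byte form F0 A6 B5 97 at offsets 7–10.
U+003C → 1-byte form 3C at offsets 11–11.
U+8E7E → 3-byte form E8 B9 BE at offsets 12–14.
Offset 13 falls in char 5's range; it's byte 2 of E8 B9 BE = 0xB9.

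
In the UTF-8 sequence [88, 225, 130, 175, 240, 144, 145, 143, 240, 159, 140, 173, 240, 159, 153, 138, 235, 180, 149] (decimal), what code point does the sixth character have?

Offset 0: leading byte 0x58 = 01011000 → 1-byte char #1 = 58.
Offset 1: leading byte 0xE1 = 11100001 → 3-byte char #2 = E1 82 AF.
Offset 4: leading byte 0xF0 = 11110000 → 4-byte char #3 = F0 90 91 8F.
Offset 8: leading byte 0xF0 = 11110000 → 4-byte char #4 = F0 9F 8C AD.
Offset 12: leading byte 0xF0 = 11110000 → 4-byte char #5 = F0 9F 99 8A.
Offset 16: leading byte 0xEB = 11101011 → 3-byte char #6 = EB B4 95.
Leading byte 0xEB = 11101011 matches 1110xxxx → 3-byte sequence.
Byte 1: 0xEB = 11101011, payload 1011 (4 bits).
Byte 2: 0xB4 = 10110100 (10xxxxxx ✓), payload 110100.
Byte 3: 0x95 = 10010101 (10xxxxxx ✓), payload 010101.
Concatenate: 1011110100010101 = 0xBD15 (16 bits → U+BD15).

U+BD15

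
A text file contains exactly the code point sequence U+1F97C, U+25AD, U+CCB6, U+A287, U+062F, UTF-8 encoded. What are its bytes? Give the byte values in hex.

U+1F97C: 4-byte form → F0 9F A5 BC.
U+25AD: 3-byte form → E2 96 AD.
U+CCB6: 3-byte form → EC B2 B6.
U+A287: 3-byte form → EA 8A 87.
U+062F: 2-byte form → D8 AF.
Concatenated (15 bytes): F0 9F A5 BC E2 96 AD EC B2 B6 EA 8A 87 D8 AF.

F0 9F A5 BC E2 96 AD EC B2 B6 EA 8A 87 D8 AF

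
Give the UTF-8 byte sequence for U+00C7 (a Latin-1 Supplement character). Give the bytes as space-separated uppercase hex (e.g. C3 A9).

C3 87

U+00C7 = 0xC7 = 199 decimal. In range U+0080–U+07FF → 2-byte form: 110xxxxx 10xxxxxx.
Binary (11 bits): 00011000111.
Split 5+6: 00011 | 000111.
Byte 1: 11000011 = 0xC3.
Byte 2: 10000111 = 0x87.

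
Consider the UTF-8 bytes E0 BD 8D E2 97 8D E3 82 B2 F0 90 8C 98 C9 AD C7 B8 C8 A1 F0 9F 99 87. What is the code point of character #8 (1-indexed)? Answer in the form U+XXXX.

U+1F647

Offset 0: leading byte 0xE0 = 11100000 → 3-byte char #1 = E0 BD 8D.
Offset 3: leading byte 0xE2 = 11100010 → 3-byte char #2 = E2 97 8D.
Offset 6: leading byte 0xE3 = 11100011 → 3-byte char #3 = E3 82 B2.
Offset 9: leading byte 0xF0 = 11110000 → 4-byte char #4 = F0 90 8C 98.
Offset 13: leading byte 0xC9 = 11001001 → 2-byte char #5 = C9 AD.
Offset 15: leading byte 0xC7 = 11000111 → 2-byte char #6 = C7 B8.
Offset 17: leading byte 0xC8 = 11001000 → 2-byte char #7 = C8 A1.
Offset 19: leading byte 0xF0 = 11110000 → 4-byte char #8 = F0 9F 99 87.
Leading byte 0xF0 = 11110000 matches 11110xxx → 4-byte sequence.
Byte 1: 0xF0 = 11110000, payload 000 (3 bits).
Byte 2: 0x9F = 10011111 (10xxxxxx ✓), payload 011111.
Byte 3: 0x99 = 10011001 (10xxxxxx ✓), payload 011001.
Byte 4: 0x87 = 10000111 (10xxxxxx ✓), payload 000111.
Concatenate: 000011111011001000111 = 0x1F647 (21 bits → U+1F647).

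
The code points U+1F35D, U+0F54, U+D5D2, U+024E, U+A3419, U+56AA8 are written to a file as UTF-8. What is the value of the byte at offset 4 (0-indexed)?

0xE0

U+1F35D → 4-byte form F0 9F 8D 9D at offsets 0–3.
U+0F54 → 3-byte form E0 BD 94 at offsets 4–6.
Offset 4 falls in char 2's range; it's byte 1 of E0 BD 94 = 0xE0.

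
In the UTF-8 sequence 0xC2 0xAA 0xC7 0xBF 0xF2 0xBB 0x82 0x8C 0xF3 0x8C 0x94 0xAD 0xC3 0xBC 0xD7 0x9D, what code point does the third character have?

Offset 0: leading byte 0xC2 = 11000010 → 2-byte char #1 = C2 AA.
Offset 2: leading byte 0xC7 = 11000111 → 2-byte char #2 = C7 BF.
Offset 4: leading byte 0xF2 = 11110010 → 4-byte char #3 = F2 BB 82 8C.
Leading byte 0xF2 = 11110010 matches 11110xxx → 4-byte sequence.
Byte 1: 0xF2 = 11110010, payload 010 (3 bits).
Byte 2: 0xBB = 10111011 (10xxxxxx ✓), payload 111011.
Byte 3: 0x82 = 10000010 (10xxxxxx ✓), payload 000010.
Byte 4: 0x8C = 10001100 (10xxxxxx ✓), payload 001100.
Concatenate: 010111011000010001100 = 0xBB08C (21 bits → U+BB08C).

U+BB08C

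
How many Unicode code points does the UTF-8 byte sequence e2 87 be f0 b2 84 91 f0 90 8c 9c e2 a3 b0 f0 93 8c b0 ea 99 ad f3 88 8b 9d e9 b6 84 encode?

Byte at offset 0: 0xE2 = 11100010 → 3-byte char (#1). Advance 3.
Byte at offset 3: 0xF0 = 11110000 → 4-byte char (#2). Advance 4.
Byte at offset 7: 0xF0 = 11110000 → 4-byte char (#3). Advance 4.
Byte at offset 11: 0xE2 = 11100010 → 3-byte char (#4). Advance 3.
Byte at offset 14: 0xF0 = 11110000 → 4-byte char (#5). Advance 4.
Byte at offset 18: 0xEA = 11101010 → 3-byte char (#6). Advance 3.
Byte at offset 21: 0xF3 = 11110011 → 4-byte char (#7). Advance 4.
Byte at offset 25: 0xE9 = 11101001 → 3-byte char (#8). Advance 3.
Reached end at offset 28 after 8 code points.

8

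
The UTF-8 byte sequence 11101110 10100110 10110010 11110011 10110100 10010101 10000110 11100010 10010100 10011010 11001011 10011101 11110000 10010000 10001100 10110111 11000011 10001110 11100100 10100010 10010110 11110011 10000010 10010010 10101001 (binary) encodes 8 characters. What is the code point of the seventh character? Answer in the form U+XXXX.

Offset 0: leading byte 0xEE = 11101110 → 3-byte char #1 = EE A6 B2.
Offset 3: leading byte 0xF3 = 11110011 → 4-byte char #2 = F3 B4 95 86.
Offset 7: leading byte 0xE2 = 11100010 → 3-byte char #3 = E2 94 9A.
Offset 10: leading byte 0xCB = 11001011 → 2-byte char #4 = CB 9D.
Offset 12: leading byte 0xF0 = 11110000 → 4-byte char #5 = F0 90 8C B7.
Offset 16: leading byte 0xC3 = 11000011 → 2-byte char #6 = C3 8E.
Offset 18: leading byte 0xE4 = 11100100 → 3-byte char #7 = E4 A2 96.
Leading byte 0xE4 = 11100100 matches 1110xxxx → 3-byte sequence.
Byte 1: 0xE4 = 11100100, payload 0100 (4 bits).
Byte 2: 0xA2 = 10100010 (10xxxxxx ✓), payload 100010.
Byte 3: 0x96 = 10010110 (10xxxxxx ✓), payload 010110.
Concatenate: 0100100010010110 = 0x4896 (16 bits → U+4896).

U+4896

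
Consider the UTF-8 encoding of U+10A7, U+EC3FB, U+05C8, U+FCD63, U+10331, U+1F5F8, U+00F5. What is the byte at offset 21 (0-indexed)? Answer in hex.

U+10A7 → 3-byte form E1 82 A7 at offsets 0–2.
U+EC3FB → 4-byte form F3 AC 8F BB at offsets 3–6.
U+05C8 → 2-byte form D7 88 at offsets 7–8.
U+FCD63 → 4-byte form F3 BC B5 A3 at offsets 9–12.
U+10331 → 4-byte form F0 90 8C B1 at offsets 13–16.
U+1F5F8 → 4-byte form F0 9F 97 B8 at offsets 17–20.
U+00F5 → 2-byte form C3 B5 at offsets 21–22.
Offset 21 falls in char 7's range; it's byte 1 of C3 B5 = 0xC3.

0xC3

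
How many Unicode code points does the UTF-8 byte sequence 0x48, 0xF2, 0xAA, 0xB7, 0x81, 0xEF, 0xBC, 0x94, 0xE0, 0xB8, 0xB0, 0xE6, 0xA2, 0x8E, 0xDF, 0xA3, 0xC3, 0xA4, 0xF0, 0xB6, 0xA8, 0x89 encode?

Byte at offset 0: 0x48 = 01001000 → 1-byte char (#1). Advance 1.
Byte at offset 1: 0xF2 = 11110010 → 4-byte char (#2). Advance 4.
Byte at offset 5: 0xEF = 11101111 → 3-byte char (#3). Advance 3.
Byte at offset 8: 0xE0 = 11100000 → 3-byte char (#4). Advance 3.
Byte at offset 11: 0xE6 = 11100110 → 3-byte char (#5). Advance 3.
Byte at offset 14: 0xDF = 11011111 → 2-byte char (#6). Advance 2.
Byte at offset 16: 0xC3 = 11000011 → 2-byte char (#7). Advance 2.
Byte at offset 18: 0xF0 = 11110000 → 4-byte char (#8). Advance 4.
Reached end at offset 22 after 8 code points.

8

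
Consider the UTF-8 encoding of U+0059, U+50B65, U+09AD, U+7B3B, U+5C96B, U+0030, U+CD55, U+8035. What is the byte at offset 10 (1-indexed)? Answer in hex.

0xAC

1-indexed offset 10 is 0-indexed offset 9.
U+0059 → 1-byte form 59 at offsets 0–0.
U+50B65 → 4-byte form F1 90 AD A5 at offsets 1–4.
U+09AD → 3-byte form E0 A6 AD at offsets 5–7.
U+7B3B → 3-byte form E7 AC BB at offsets 8–10.
Offset 9 falls in char 4's range; it's byte 2 of E7 AC BB = 0xAC.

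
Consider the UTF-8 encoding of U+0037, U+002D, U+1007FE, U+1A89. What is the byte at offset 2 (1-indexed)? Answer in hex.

0x2D

1-indexed offset 2 is 0-indexed offset 1.
U+0037 → 1-byte form 37 at offsets 0–0.
U+002D → 1-byte form 2D at offsets 1–1.
Offset 1 falls in char 2's range; it's byte 1 of 2D = 0x2D.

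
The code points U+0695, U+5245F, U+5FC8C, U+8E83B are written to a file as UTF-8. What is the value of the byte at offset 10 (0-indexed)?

U+0695 → 2-byte form DA 95 at offsets 0–1.
U+5245F → 4-byte form F1 92 91 9F at offsets 2–5.
U+5FC8C → 4-byte form F1 9F B2 8C at offsets 6–9.
U+8E83B → 4-byte form F2 8E A0 BB at offsets 10–13.
Offset 10 falls in char 4's range; it's byte 1 of F2 8E A0 BB = 0xF2.

0xF2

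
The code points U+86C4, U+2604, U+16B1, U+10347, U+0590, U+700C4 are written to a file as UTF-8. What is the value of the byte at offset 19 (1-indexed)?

0x84

1-indexed offset 19 is 0-indexed offset 18.
U+86C4 → 3-byte form E8 9B 84 at offsets 0–2.
U+2604 → 3-byte form E2 98 84 at offsets 3–5.
U+16B1 → 3-byte form E1 9A B1 at offsets 6–8.
U+10347 → 4-byte form F0 90 8D 87 at offsets 9–12.
U+0590 → 2-byte form D6 90 at offsets 13–14.
U+700C4 → 4-byte form F1 B0 83 84 at offsets 15–18.
Offset 18 falls in char 6's range; it's byte 4 of F1 B0 83 84 = 0x84.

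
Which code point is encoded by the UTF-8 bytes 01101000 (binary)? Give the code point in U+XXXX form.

U+0068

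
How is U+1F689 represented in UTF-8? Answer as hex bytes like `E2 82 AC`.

U+1F689 = 0x1F689 = 128649 decimal. In range U+10000–U+10FFFF → 4-byte form: 11110xxx 10xxxxxx 10xxxxxx 10xxxxxx.
Binary (21 bits): 000011111011010001001.
Split 3+6+6+6: 000 | 011111 | 011010 | 001001.
Byte 1: 11110000 = 0xF0.
Byte 2: 10011111 = 0x9F.
Byte 3: 10011010 = 0x9A.
Byte 4: 10001001 = 0x89.

F0 9F 9A 89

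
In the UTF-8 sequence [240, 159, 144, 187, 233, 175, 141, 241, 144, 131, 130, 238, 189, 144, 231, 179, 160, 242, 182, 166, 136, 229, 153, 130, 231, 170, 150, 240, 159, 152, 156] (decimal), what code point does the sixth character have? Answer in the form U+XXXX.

U+B6988

Offset 0: leading byte 0xF0 = 11110000 → 4-byte char #1 = F0 9F 90 BB.
Offset 4: leading byte 0xE9 = 11101001 → 3-byte char #2 = E9 AF 8D.
Offset 7: leading byte 0xF1 = 11110001 → 4-byte char #3 = F1 90 83 82.
Offset 11: leading byte 0xEE = 11101110 → 3-byte char #4 = EE BD 90.
Offset 14: leading byte 0xE7 = 11100111 → 3-byte char #5 = E7 B3 A0.
Offset 17: leading byte 0xF2 = 11110010 → 4-byte char #6 = F2 B6 A6 88.
Leading byte 0xF2 = 11110010 matches 11110xxx → 4-byte sequence.
Byte 1: 0xF2 = 11110010, payload 010 (3 bits).
Byte 2: 0xB6 = 10110110 (10xxxxxx ✓), payload 110110.
Byte 3: 0xA6 = 10100110 (10xxxxxx ✓), payload 100110.
Byte 4: 0x88 = 10001000 (10xxxxxx ✓), payload 001000.
Concatenate: 010110110100110001000 = 0xB6988 (21 bits → U+B6988).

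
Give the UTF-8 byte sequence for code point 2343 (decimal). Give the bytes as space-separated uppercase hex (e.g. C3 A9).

U+0927 = 0x927 = 2343 decimal. In range U+0800–U+FFFF → 3-byte form: 1110xxxx 10xxxxxx 10xxxxxx.
Binary (16 bits): 0000100100100111.
Split 4+6+6: 0000 | 100100 | 100111.
Byte 1: 11100000 = 0xE0.
Byte 2: 10100100 = 0xA4.
Byte 3: 10100111 = 0xA7.

E0 A4 A7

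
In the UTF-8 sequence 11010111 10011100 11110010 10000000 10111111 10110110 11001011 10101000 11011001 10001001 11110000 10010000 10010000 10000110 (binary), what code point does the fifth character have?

U+10406

Offset 0: leading byte 0xD7 = 11010111 → 2-byte char #1 = D7 9C.
Offset 2: leading byte 0xF2 = 11110010 → 4-byte char #2 = F2 80 BF B6.
Offset 6: leading byte 0xCB = 11001011 → 2-byte char #3 = CB A8.
Offset 8: leading byte 0xD9 = 11011001 → 2-byte char #4 = D9 89.
Offset 10: leading byte 0xF0 = 11110000 → 4-byte char #5 = F0 90 90 86.
Leading byte 0xF0 = 11110000 matches 11110xxx → 4-byte sequence.
Byte 1: 0xF0 = 11110000, payload 000 (3 bits).
Byte 2: 0x90 = 10010000 (10xxxxxx ✓), payload 010000.
Byte 3: 0x90 = 10010000 (10xxxxxx ✓), payload 010000.
Byte 4: 0x86 = 10000110 (10xxxxxx ✓), payload 000110.
Concatenate: 000010000010000000110 = 0x10406 (21 bits → U+10406).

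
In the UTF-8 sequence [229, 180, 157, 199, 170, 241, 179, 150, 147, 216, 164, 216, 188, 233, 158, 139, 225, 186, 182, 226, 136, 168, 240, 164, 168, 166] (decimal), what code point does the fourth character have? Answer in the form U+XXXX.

Offset 0: leading byte 0xE5 = 11100101 → 3-byte char #1 = E5 B4 9D.
Offset 3: leading byte 0xC7 = 11000111 → 2-byte char #2 = C7 AA.
Offset 5: leading byte 0xF1 = 11110001 → 4-byte char #3 = F1 B3 96 93.
Offset 9: leading byte 0xD8 = 11011000 → 2-byte char #4 = D8 A4.
Leading byte 0xD8 = 11011000 matches 110xxxxx → 2-byte sequence.
Byte 1: 0xD8 = 11011000, payload 11000 (5 bits).
Byte 2: 0xA4 = 10100100 (10xxxxxx ✓), payload 100100.
Concatenate: 11000100100 = 0x624 (11 bits → U+0624).

U+0624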